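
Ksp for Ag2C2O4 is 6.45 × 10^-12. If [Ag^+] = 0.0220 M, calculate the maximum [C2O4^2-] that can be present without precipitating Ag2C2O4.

[C2O4^2-] = 1.33e-8 M

Ag2C2O4(s) ⇌ 2 Ag^+(aq) + C2O4^2-(aq)
Ksp = [Ag^+]^2[C2O4^2-]
Precipitation begins when Q = Ksp. With [Ag^+] = 0.0220 M:
6.45 × 10^-12 = (0.0220)^2 × [C2O4^2-]
[C2O4^2-] = (6.45 × 10^-12 / 4.840 x 10^-4) = 1.33 × 10^-8 M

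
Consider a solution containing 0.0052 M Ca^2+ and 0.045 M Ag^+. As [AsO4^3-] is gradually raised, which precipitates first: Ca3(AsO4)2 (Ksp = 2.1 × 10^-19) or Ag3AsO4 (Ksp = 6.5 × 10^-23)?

Each salt begins to precipitate when Q = Ksp, i.e. when [AsO4^3-] reaches its threshold.
For Ca3(AsO4)2: 2.1 × 10^-19 = (0.0052)^3 × [AsO4^3-]^2  ⇒  [AsO4^3-] = 1.2 × 10^-6 M.
For Ag3AsO4: 6.5 × 10^-23 = (0.045)^3 × [AsO4^3-]  ⇒  [AsO4^3-] = 7.1 × 10^-19 M.
The salt with the lower threshold [AsO4^3-] precipitates first: Ag3AsO4.

Ag3AsO4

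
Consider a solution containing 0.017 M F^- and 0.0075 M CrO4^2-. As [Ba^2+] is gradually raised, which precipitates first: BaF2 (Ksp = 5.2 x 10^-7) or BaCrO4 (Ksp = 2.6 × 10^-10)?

BaCrO4

Precipitation of each salt starts when its ion product equals its Ksp.
For BaF2: 5.2 x 10^-7 = (0.017)^2 × [Ba^2+]  ⇒  [Ba^2+] = 1.8 × 10^-3 M.
For BaCrO4: 2.6 × 10^-10 = 0.0075 × [Ba^2+]  ⇒  [Ba^2+] = 3.5 × 10^-8 M.
The salt with the lower threshold [Ba^2+] precipitates first: BaCrO4.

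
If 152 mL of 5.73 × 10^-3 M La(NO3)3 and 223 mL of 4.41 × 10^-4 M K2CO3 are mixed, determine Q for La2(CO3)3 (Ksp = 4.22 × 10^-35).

Q ≈ 9.73 x 10^-17

Total volume = 152 + 223 = 375 mL.
[La^3+] = 5.73 × 10^-3 × (152/375) = 2.323 × 10^-3 M
[CO3^2-] = 4.41 × 10^-4 × (223/375) = 2.622 × 10^-4 M
La2(CO3)3(s) <=> 2 La^3+(aq) + 3 CO3^2-(aq), so Q = [La^3+]^2[CO3^2-]^3
Q = (2.323 × 10^-3)^2(2.622 × 10^-4)^3 = 9.73 × 10^-17
Q > Ksp, so La2(CO3)3 will precipitate.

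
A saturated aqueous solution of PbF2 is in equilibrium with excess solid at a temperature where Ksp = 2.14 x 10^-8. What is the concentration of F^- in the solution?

PbF2(s) ⇌ Pb^2+(aq) + 2 F^-(aq)
Ksp = [Pb^2+][F^-]^2
Let s = molar solubility. Then [Pb^2+] = s and [F^-] = 2s.
Ksp = s(2s)^2 = 4s^3
s^3 = 2.14 x 10^-8 / 4, so s = 1.749 x 10^-3 M
[F^-] = 2s = 3.50 x 10^-3 M

[F^-] ≈ 3.50 x 10^-3 M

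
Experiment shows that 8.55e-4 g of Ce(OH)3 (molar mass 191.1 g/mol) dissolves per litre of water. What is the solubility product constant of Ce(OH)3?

Ksp ≈ 1.08 x 10^-20

Molar solubility s = (8.55 × 10^-4 g/L) / (191.1 g/mol) = 4.474 × 10^-6 M.
Ce(OH)3(s) <=> Ce^3+ + 3 OH^-
For each mole of Ce(OH)3 that dissolves: [Ce^3+] = s, [OH^-] = 3s.
Ksp = [Ce^3+][OH^-]^3
Substituting: Ksp = s(3s)^3 = 27s^4
Ksp = 27 × (4.474 × 10^-6)^4 = 1.08 × 10^-20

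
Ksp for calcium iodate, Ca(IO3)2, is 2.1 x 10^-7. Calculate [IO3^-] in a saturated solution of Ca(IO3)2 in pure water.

[IO3^-] ≈ 7.5 × 10^-3 M

Ca(IO3)2(s) ⇌ Ca^2+ + 2 IO3^-
Ksp = [Ca^2+][IO3^-]^2
Let s = molar solubility. Then [Ca^2+] = s and [IO3^-] = 2s.
Ksp = s(2s)^2 = 4s^3
s = (2.1 x 10^-7 / 4)^(1/3) = 3.74 × 10^-3 M
[IO3^-] = 2s = 7.5 × 10^-3 M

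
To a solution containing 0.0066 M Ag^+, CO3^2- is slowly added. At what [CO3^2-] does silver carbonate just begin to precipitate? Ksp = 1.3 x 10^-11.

[CO3^2-] ≈ 3.0e-7 M

Ag2CO3(s) ⇌ 2 Ag^+(aq) + CO3^2-(aq)
Ksp = [Ag^+]^2[CO3^2-]
Precipitation begins when Q = Ksp. With [Ag^+] = 0.0066 M:
1.3 x 10^-11 = (0.0066)^2 × [CO3^2-]
[CO3^2-] = (1.3 x 10^-11 / 4.36 × 10^-5) = 3.0 × 10^-7 M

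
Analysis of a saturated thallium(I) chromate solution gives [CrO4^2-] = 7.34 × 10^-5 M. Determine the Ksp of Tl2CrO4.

Ksp ≈ 1.58 × 10^-12

Tl2CrO4(s) <=> 2 Tl^+(aq) + CrO4^2-(aq)
Stoichiometry gives [Tl^+] = (2/1)[CrO4^2-] = 1.468 × 10^-4 M.
Ksp = [Tl^+]^2[CrO4^2-]
Ksp = (1.468 × 10^-4)^2 × 7.34 × 10^-5 = 1.58 × 10^-12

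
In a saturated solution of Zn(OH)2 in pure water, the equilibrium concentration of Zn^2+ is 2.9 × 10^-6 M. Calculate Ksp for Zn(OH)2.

Zn(OH)2(s) ⇌ Zn^2+ + 2 OH^-
Stoichiometry gives [OH^-] = (2/1)[Zn^2+] = 5.80 × 10^-6 M.
Ksp = [Zn^2+][OH^-]^2
Ksp = 2.9 × 10^-6 × (5.80 x 10^-6)^2 = 9.8 × 10^-17

Ksp ≈ 9.8 x 10^-17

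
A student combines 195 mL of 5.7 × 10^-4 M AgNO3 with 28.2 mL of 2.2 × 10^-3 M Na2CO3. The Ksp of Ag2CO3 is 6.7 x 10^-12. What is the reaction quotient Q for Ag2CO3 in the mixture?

Q = 6.9 × 10^-11

Total volume = 195 + 28.2 = 223.2 mL.
[Ag^+] = 5.7 × 10^-4 × (195/223.2) = 4.98 × 10^-4 M
[CO3^2-] = 2.2 × 10^-3 × (28.2/223.2) = 2.78 × 10^-4 M
Ag2CO3(s) <=> 2 Ag^+ + CO3^2-, so Q = [Ag^+]^2[CO3^2-]
Q = (4.98 × 10^-4)^2(2.78 x 10^-4) = 6.9 x 10^-11
Q > Ksp, so Ag2CO3 will precipitate.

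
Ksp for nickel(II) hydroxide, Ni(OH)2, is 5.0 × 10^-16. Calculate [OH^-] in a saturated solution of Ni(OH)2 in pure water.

[OH^-] = 1.0 × 10^-5 M

Ni(OH)2(s) <=> Ni^2+ + 2 OH^-
Ksp = [Ni^2+][OH^-]^2
Let s = molar solubility. Then [Ni^2+] = s and [OH^-] = 2s.
Ksp = s(2s)^2 = 4s^3
s^3 = 5.0 × 10^-16 / 4, so s = 5.00 x 10^-6 M
[OH^-] = 2s = 1.0 x 10^-5 M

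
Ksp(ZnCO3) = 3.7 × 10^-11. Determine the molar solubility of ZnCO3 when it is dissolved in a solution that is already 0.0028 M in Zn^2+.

1.3 × 10^-8 M

ZnCO3(s) <=> Zn^2+ + CO3^2-
Ksp = [Zn^2+][CO3^2-]
Let s be the molar solubility in this solution. [Zn^2+] = 0.0028 + s ≈ 0.0028, [CO3^2-] = s (Ksp is small, so little additional dissolves).
Ksp ≈ 0.0028 × s
s = 1.3 x 10^-8 M
Check: s = 1.3 × 10^-8 ≪ 0.0028, so the approximation is valid.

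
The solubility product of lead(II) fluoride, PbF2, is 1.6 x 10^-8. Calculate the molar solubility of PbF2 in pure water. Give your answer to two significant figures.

s ≈ 1.6 × 10^-3 M

PbF2(s) <=> Pb^2+ + 2 F^-
Ksp = [Pb^2+][F^-]^2
With molar solubility s: [Pb^2+] = s, [F^-] = 2s.
So Ksp = s × (2s)^2 = 4s^3
s^3 = 1.6 x 10^-8 / 4, so s = 1.6 × 10^-3 M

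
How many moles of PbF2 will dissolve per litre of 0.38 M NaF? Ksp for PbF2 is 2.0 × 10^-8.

PbF2(s) ⇌ Pb^2+(aq) + 2 F^-(aq)
Ksp = [Pb^2+][F^-]^2
Let s = moles of PbF2 that dissolve per litre. [Pb^2+] = s, [F^-] = 0.38 + 2s ≈ 0.38 (since F^- from NaF dominates).
Ksp ≈ s × (0.38)^2
s = 1.4 x 10^-7 M
Check: 2s = 2.8 × 10^-7 ≪ 0.38, so the approximation is valid.

s ≈ 1.4 × 10^-7 M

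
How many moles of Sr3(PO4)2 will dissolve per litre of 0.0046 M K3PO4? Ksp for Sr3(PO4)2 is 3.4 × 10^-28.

Sr3(PO4)2(s) <=> 3 Sr^2+ + 2 PO4^3-
Ksp = [Sr^2+]^3[PO4^3-]^2
Let s = moles of Sr3(PO4)2 that dissolve per litre. [Sr^2+] = 3s, [PO4^3-] = 0.0046 + 2s ≈ 0.0046 (since PO4^3- from K3PO4 dominates).
Ksp ≈ (3s)^3 × (0.0046)^2
s = 8.4 × 10^-9 M
Check: 2s = 1.7 × 10^-8 ≪ 0.0046, so the approximation is valid.

s ≈ 8.4 × 10^-9 M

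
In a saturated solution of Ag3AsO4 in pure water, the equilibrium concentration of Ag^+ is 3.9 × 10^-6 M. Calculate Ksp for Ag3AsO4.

Ksp = 7.7e-23

Ag3AsO4(s) ⇌ 3 Ag^+ + AsO4^3-
Stoichiometry gives [AsO4^3-] = (1/3)[Ag^+] = 1.30 × 10^-6 M.
Ksp = [Ag^+]^3[AsO4^3-]
Ksp = (3.9 × 10^-6)^3 × 1.30 × 10^-6 = 7.7 × 10^-23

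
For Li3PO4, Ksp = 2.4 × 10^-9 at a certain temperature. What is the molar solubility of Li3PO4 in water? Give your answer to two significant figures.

3.1e-3 M

Li3PO4(s) <=> 3 Li^+(aq) + PO4^3-(aq)
Ksp = [Li^+]^3[PO4^3-]
For each mole of Li3PO4 that dissolves: [Li^+] = 3s, [PO4^3-] = s.
Ksp = (3s)^3s = 27s^4
s^4 = 2.4 × 10^-9 / 27, so s = 3.1 x 10^-3 M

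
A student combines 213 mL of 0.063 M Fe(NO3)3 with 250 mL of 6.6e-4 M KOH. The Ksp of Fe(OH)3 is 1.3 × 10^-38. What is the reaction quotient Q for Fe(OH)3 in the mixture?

Total volume = 213 + 250 = 463 mL.
[Fe^3+] = 6.3 × 10^-2 × (213/463) = 2.90 × 10^-2 M
[OH^-] = 6.6 × 10^-4 × (250/463) = 3.56 x 10^-4 M
Fe(OH)3(s) ⇌ Fe^3+(aq) + 3 OH^-(aq), so Q = [Fe^3+][OH^-]^3
Q = (2.90 x 10^-2)(3.56 × 10^-4)^3 = 1.3 x 10^-12
Q > Ksp, so Fe(OH)3 will precipitate.

1.3 × 10^-12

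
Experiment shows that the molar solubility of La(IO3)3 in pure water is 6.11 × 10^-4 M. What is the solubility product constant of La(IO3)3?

Ksp = 3.76e-12

La(IO3)3(s) ⇌ La^3+(aq) + 3 IO3^-(aq)
With molar solubility s: [La^3+] = s, [IO3^-] = 3s.
Ksp = [La^3+][IO3^-]^3
So Ksp = s × (3s)^3 = 27s^4
Ksp = 27 × (6.11 × 10^-4)^4 = 3.76 × 10^-12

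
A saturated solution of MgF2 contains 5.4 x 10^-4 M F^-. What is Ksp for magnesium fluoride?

MgF2(s) ⇌ Mg^2+(aq) + 2 F^-(aq)
Stoichiometry gives [Mg^2+] = (1/2)[F^-] = 2.70 × 10^-4 M.
Ksp = [Mg^2+][F^-]^2
Ksp = 2.70 x 10^-4 × (5.4 x 10^-4)^2 = 7.9 × 10^-11

Ksp ≈ 7.9 × 10^-11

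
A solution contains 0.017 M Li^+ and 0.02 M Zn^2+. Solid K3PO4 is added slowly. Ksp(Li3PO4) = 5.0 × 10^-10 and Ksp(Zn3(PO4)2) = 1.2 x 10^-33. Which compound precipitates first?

Zn3(PO4)2

Each salt begins to precipitate when Q = Ksp, i.e. when [PO4^3-] reaches its threshold.
For Li3PO4: 5.0 × 10^-10 = (0.017)^3 × [PO4^3-]  ⇒  [PO4^3-] = 1.0 x 10^-4 M.
For Zn3(PO4)2: 1.2 x 10^-33 = (0.02)^3 × [PO4^3-]^2  ⇒  [PO4^3-] = 1.2 × 10^-14 M.
The salt with the lower threshold [PO4^3-] precipitates first: Zn3(PO4)2.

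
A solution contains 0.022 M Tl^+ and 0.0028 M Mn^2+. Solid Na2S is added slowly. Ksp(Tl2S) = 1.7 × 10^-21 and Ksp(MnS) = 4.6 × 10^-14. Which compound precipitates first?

Precipitation of each salt starts when its ion product equals its Ksp.
For Tl2S: 1.7 × 10^-21 = (0.022)^2 × [S^2-]  ⇒  [S^2-] = 3.5 x 10^-18 M.
For MnS: 4.6 × 10^-14 = 0.0028 × [S^2-]  ⇒  [S^2-] = 1.6 x 10^-11 M.
The salt with the lower threshold [S^2-] precipitates first: Tl2S.

Tl2S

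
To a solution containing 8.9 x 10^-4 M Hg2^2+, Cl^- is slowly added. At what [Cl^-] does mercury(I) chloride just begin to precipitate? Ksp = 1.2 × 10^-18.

Hg2Cl2(s) ⇌ Hg2^2+ + 2 Cl^-
Ksp = [Hg2^2+][Cl^-]^2
Precipitation begins when Q = Ksp. With [Hg2^2+] = 8.9 x 10^-4 M:
1.2 × 10^-18 = (8.9 x 10^-4) × [Cl^-]^2
[Cl^-] = (1.2 × 10^-18 / 8.9 × 10^-4)^(1/2) = 3.7 × 10^-8 M

3.7 × 10^-8 M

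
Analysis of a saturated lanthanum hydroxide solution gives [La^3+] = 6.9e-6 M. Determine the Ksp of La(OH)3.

La(OH)3(s) ⇌ La^3+ + 3 OH^-
Stoichiometry gives [OH^-] = (3/1)[La^3+] = 2.07 × 10^-5 M.
Ksp = [La^3+][OH^-]^3
Ksp = 6.9 x 10^-6 × (2.07 × 10^-5)^3 = 6.1 × 10^-20

6.1 × 10^-20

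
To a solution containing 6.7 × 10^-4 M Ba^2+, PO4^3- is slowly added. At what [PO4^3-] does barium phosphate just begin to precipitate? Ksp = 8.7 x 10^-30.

[PO4^3-] ≈ 1.7e-10 M

Ba3(PO4)2(s) <=> 3 Ba^2+ + 2 PO4^3-
Ksp = [Ba^2+]^3[PO4^3-]^2
Precipitation begins when Q = Ksp. With [Ba^2+] = 6.7 × 10^-4 M:
8.7 x 10^-30 = (6.7 × 10^-4)^3 × [PO4^3-]^2
[PO4^3-] = (8.7 x 10^-30 / 3.01 × 10^-10)^(1/2) = 1.7 × 10^-10 M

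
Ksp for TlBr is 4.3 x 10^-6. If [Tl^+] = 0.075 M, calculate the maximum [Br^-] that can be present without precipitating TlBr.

[Br^-] ≈ 5.7e-5 M

TlBr(s) <=> Tl^+(aq) + Br^-(aq)
Ksp = [Tl^+][Br^-]
Precipitation begins when Q = Ksp. With [Tl^+] = 0.075 M:
4.3 x 10^-6 = (0.075) × [Br^-]
[Br^-] = (4.3 x 10^-6 / 7.5 x 10^-2) = 5.7 × 10^-5 M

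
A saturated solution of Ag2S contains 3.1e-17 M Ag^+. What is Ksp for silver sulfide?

1.5 × 10^-50

Ag2S(s) ⇌ 2 Ag^+(aq) + S^2-(aq)
Stoichiometry gives [S^2-] = (1/2)[Ag^+] = 1.55 × 10^-17 M.
Ksp = [Ag^+]^2[S^2-]
Ksp = (3.1 x 10^-17)^2 × 1.55 × 10^-17 = 1.5 × 10^-50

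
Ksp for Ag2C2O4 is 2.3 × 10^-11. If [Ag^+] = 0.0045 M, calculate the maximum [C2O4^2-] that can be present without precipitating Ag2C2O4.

Ag2C2O4(s) <=> 2 Ag^+(aq) + C2O4^2-(aq)
Ksp = [Ag^+]^2[C2O4^2-]
Precipitation begins when Q = Ksp. With [Ag^+] = 0.0045 M:
2.3 × 10^-11 = (0.0045)^2 × [C2O4^2-]
[C2O4^2-] = (2.3 × 10^-11 / 2.03 x 10^-5) = 1.1 × 10^-6 M

1.1 × 10^-6 M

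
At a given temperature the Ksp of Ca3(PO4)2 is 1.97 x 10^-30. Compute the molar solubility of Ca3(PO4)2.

Ca3(PO4)2(s) ⇌ 3 Ca^2+ + 2 PO4^3-
Ksp = [Ca^2+]^3[PO4^3-]^2
For each mole of Ca3(PO4)2 that dissolves: [Ca^2+] = 3s, [PO4^3-] = 2s.
Substituting: Ksp = (3s)^3(2s)^2 = 108s^5
s^5 = 1.97 x 10^-30 / 108, so s = 4.49 × 10^-7 M

s = 4.49e-7 M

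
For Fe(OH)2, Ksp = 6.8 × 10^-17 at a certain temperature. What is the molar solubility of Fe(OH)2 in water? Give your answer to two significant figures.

2.6e-6 M

Fe(OH)2(s) <=> Fe^2+ + 2 OH^-
Ksp = [Fe^2+][OH^-]^2
Let s = molar solubility. Then [Fe^2+] = s and [OH^-] = 2s.
Substituting: Ksp = s(2s)^2 = 4s^3
s^3 = 6.8 × 10^-17 / 4, so s = 2.6 x 10^-6 M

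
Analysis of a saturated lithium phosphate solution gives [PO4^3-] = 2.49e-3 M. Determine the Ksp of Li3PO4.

Li3PO4(s) ⇌ 3 Li^+(aq) + PO4^3-(aq)
Stoichiometry gives [Li^+] = (3/1)[PO4^3-] = 7.470 x 10^-3 M.
Ksp = [Li^+]^3[PO4^3-]
Ksp = (7.470 × 10^-3)^3 × 2.49 × 10^-3 = 1.04 × 10^-9

Ksp ≈ 1.04 x 10^-9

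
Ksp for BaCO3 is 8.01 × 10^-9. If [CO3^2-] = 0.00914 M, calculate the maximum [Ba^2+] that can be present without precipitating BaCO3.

BaCO3(s) <=> Ba^2+ + CO3^2-
Ksp = [Ba^2+][CO3^2-]
Precipitation begins when Q = Ksp. With [CO3^2-] = 0.00914 M:
8.01 × 10^-9 = (0.00914) × [Ba^2+]
[Ba^2+] = (8.01 × 10^-9 / 9.14 × 10^-3) = 8.76 × 10^-7 M

[Ba^2+] ≈ 8.76e-7 M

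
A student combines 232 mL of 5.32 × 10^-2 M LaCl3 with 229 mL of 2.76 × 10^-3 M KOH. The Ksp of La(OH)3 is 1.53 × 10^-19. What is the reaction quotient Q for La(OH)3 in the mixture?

Total volume = 232 + 229 = 461 mL.
[La^3+] = 5.32 x 10^-2 × (232/461) = 2.677 x 10^-2 M
[OH^-] = 2.76 x 10^-3 × (229/461) = 1.371 × 10^-3 M
La(OH)3(s) <=> La^3+ + 3 OH^-, so Q = [La^3+][OH^-]^3
Q = (2.677 × 10^-2)(1.371 x 10^-3)^3 = 6.90 × 10^-11
Q > Ksp, so La(OH)3 will precipitate.

Q ≈ 6.90e-11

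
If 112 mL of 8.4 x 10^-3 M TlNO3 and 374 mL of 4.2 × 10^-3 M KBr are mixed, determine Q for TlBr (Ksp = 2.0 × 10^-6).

6.3 × 10^-6

Total volume = 112 + 374 = 486 mL.
[Tl^+] = 8.4 x 10^-3 × (112/486) = 1.94 × 10^-3 M
[Br^-] = 4.2 × 10^-3 × (374/486) = 3.23 × 10^-3 M
TlBr(s) <=> Tl^+(aq) + Br^-(aq), so Q = [Tl^+][Br^-]
Q = (1.94 x 10^-3)(3.23 x 10^-3) = 6.3 × 10^-6
Q > Ksp, so TlBr will precipitate.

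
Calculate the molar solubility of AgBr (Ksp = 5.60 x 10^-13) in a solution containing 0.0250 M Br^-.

AgBr(s) ⇌ Ag^+ + Br^-
Ksp = [Ag^+][Br^-]
Let s be the molar solubility in this solution. [Ag^+] = s, [Br^-] = 0.0250 + s ≈ 0.0250 (common-ion effect: Br^- is already 0.0250 M).
Ksp ≈ s × 0.0250
s = 2.24 x 10^-11 M
Check: s = 2.2 × 10^-11 ≪ 0.0250, so the approximation is valid.

2.24 x 10^-11 M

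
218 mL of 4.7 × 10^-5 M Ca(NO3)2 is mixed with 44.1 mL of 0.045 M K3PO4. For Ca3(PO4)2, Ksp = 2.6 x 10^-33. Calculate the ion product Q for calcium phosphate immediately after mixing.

Q = 3.4 × 10^-18

Total volume = 218 + 44.1 = 262.1 mL.
[Ca^2+] = 4.7 x 10^-5 × (218/262.1) = 3.91 × 10^-5 M
[PO4^3-] = 4.5 × 10^-2 × (44.1/262.1) = 7.57 × 10^-3 M
Ca3(PO4)2(s) ⇌ 3 Ca^2+ + 2 PO4^3-, so Q = [Ca^2+]^3[PO4^3-]^2
Q = (3.91 x 10^-5)^3(7.57 × 10^-3)^2 = 3.4 × 10^-18
Q > Ksp, so Ca3(PO4)2 will precipitate.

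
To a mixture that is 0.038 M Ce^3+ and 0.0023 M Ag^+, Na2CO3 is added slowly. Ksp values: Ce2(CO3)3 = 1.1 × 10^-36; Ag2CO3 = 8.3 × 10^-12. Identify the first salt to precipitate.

Ce2(CO3)3

Each salt begins to precipitate when Q = Ksp, i.e. when [CO3^2-] reaches its threshold.
For Ce2(CO3)3: 1.1 × 10^-36 = (0.038)^2 × [CO3^2-]^3  ⇒  [CO3^2-] = 9.1 × 10^-12 M.
For Ag2CO3: 8.3 × 10^-12 = (0.0023)^2 × [CO3^2-]  ⇒  [CO3^2-] = 1.6 x 10^-6 M.
The salt with the lower threshold [CO3^2-] precipitates first: Ce2(CO3)3.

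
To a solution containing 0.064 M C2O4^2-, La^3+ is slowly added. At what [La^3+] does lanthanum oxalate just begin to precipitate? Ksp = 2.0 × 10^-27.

La2(C2O4)3(s) ⇌ 2 La^3+(aq) + 3 C2O4^2-(aq)
Ksp = [La^3+]^2[C2O4^2-]^3
Precipitation begins when Q = Ksp. With [C2O4^2-] = 0.064 M:
2.0 × 10^-27 = (0.064)^3 × [La^3+]^2
[La^3+] = (2.0 × 10^-27 / 2.62 x 10^-4)^(1/2) = 2.8 × 10^-12 M

2.8e-12 M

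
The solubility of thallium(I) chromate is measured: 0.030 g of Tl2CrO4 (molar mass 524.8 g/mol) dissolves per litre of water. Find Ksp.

7.5 × 10^-13

Molar solubility s = (3.0 × 10^-2 g/L) / (524.8 g/mol) = 5.72 x 10^-5 M.
Tl2CrO4(s) ⇌ 2 Tl^+ + CrO4^2-
With molar solubility s: [Tl^+] = 2s, [CrO4^2-] = s.
Ksp = [Tl^+]^2[CrO4^2-]
Ksp = (2s)^2s = 4s^3
With s = 5.72 × 10^-5: Ksp = 7.5 × 10^-13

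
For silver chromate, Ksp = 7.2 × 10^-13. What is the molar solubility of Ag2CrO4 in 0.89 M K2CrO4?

Ag2CrO4(s) ⇌ 2 Ag^+ + CrO4^2-
Ksp = [Ag^+]^2[CrO4^2-]
If s mol/L dissolves here, [Ag^+] = 2s, [CrO4^2-] = 0.89 + s ≈ 0.89 (common-ion effect: CrO4^2- is already 0.89 M).
Ksp ≈ (2s)^2 × 0.89
s = 4.5 × 10^-7 M
Check: s = 4.5 × 10^-7 ≪ 0.89, so the approximation is valid.

s = 4.5 × 10^-7 M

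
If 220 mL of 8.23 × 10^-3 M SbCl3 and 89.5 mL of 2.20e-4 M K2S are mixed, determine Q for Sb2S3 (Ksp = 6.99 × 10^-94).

Total volume = 220 + 89.5 = 309.5 mL.
[Sb^3+] = 8.23 x 10^-3 × (220/309.5) = 5.850 x 10^-3 M
[S^2-] = 2.20 × 10^-4 × (89.5/309.5) = 6.362 × 10^-5 M
Sb2S3(s) ⇌ 2 Sb^3+(aq) + 3 S^2-(aq), so Q = [Sb^3+]^2[S^2-]^3
Q = (5.850 x 10^-3)^2(6.362 x 10^-5)^3 = 8.81 × 10^-18
Q > Ksp, so Sb2S3 will precipitate.

8.81 x 10^-18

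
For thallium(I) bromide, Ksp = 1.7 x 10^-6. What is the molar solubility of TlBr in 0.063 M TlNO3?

TlBr(s) ⇌ Tl^+ + Br^-
Ksp = [Tl^+][Br^-]
Let s be the molar solubility in this solution. [Tl^+] = 0.063 + s ≈ 0.063, [Br^-] = s (since Tl^+ from TlNO3 dominates).
Ksp ≈ 0.063 × s
s = 2.7 × 10^-5 M
Check: s = 2.7 × 10^-5 ≪ 0.063, so the approximation is valid.

2.7e-5 M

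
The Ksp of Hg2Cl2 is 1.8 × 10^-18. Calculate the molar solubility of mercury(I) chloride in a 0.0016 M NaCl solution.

s = 7.0 × 10^-13 M

Hg2Cl2(s) ⇌ Hg2^2+(aq) + 2 Cl^-(aq)
Ksp = [Hg2^2+][Cl^-]^2
If s mol/L dissolves here, [Hg2^2+] = s, [Cl^-] = 0.0016 + 2s ≈ 0.0016 (since Cl^- from NaCl dominates).
Ksp ≈ s × (0.0016)^2
s = 7.0 x 10^-13 M
Check: 2s = 1.4 x 10^-12 ≪ 0.0016, so the approximation is valid.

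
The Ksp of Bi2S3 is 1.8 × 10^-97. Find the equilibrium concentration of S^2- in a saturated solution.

Bi2S3(s) ⇌ 2 Bi^3+(aq) + 3 S^2-(aq)
Ksp = [Bi^3+]^2[S^2-]^3
If s mol/L of Bi2S3 dissolves, [Bi^3+] = 2s and [S^2-] = 3s.
Ksp = (2s)^2(3s)^3 = 108s^5
Solving, s = (1.8 × 10^-97/108)^(1/5) = 1.76 x 10^-20 M
[S^2-] = 3s = 5.3 x 10^-20 M

[S^2-] = 5.3 × 10^-20 M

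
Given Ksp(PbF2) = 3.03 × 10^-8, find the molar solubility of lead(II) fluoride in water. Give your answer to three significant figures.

s ≈ 1.96 x 10^-3 M

PbF2(s) ⇌ Pb^2+(aq) + 2 F^-(aq)
Ksp = [Pb^2+][F^-]^2
With molar solubility s: [Pb^2+] = s, [F^-] = 2s.
Substituting: Ksp = s(2s)^2 = 4s^3
s^3 = 3.03 × 10^-8 / 4, so s = 1.96 × 10^-3 M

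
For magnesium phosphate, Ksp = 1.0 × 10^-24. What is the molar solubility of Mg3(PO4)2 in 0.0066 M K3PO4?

9.5 × 10^-8 M

Mg3(PO4)2(s) ⇌ 3 Mg^2+(aq) + 2 PO4^3-(aq)
Ksp = [Mg^2+]^3[PO4^3-]^2
Let s be the molar solubility in this solution. [Mg^2+] = 3s, [PO4^3-] = 0.0066 + 2s ≈ 0.0066 (since PO4^3- from K3PO4 dominates).
Ksp ≈ (3s)^3 × (0.0066)^2
s = 9.5 × 10^-8 M
Check: 2s = 1.9 x 10^-7 ≪ 0.0066, so the approximation is valid.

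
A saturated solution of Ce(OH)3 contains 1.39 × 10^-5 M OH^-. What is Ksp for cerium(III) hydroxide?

Ce(OH)3(s) <=> Ce^3+ + 3 OH^-
Stoichiometry gives [Ce^3+] = (1/3)[OH^-] = 4.633 x 10^-6 M.
Ksp = [Ce^3+][OH^-]^3
Ksp = 4.633 × 10^-6 × (1.39 x 10^-5)^3 = 1.24 × 10^-20

Ksp ≈ 1.24e-20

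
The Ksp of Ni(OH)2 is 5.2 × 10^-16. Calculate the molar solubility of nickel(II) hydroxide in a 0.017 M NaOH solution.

Ni(OH)2(s) ⇌ Ni^2+ + 2 OH^-
Ksp = [Ni^2+][OH^-]^2
If s mol/L dissolves here, [Ni^2+] = s, [OH^-] = 0.017 + 2s ≈ 0.017 (common-ion effect: OH^- is already 0.017 M).
Ksp ≈ s × (0.017)^2
s = 1.8 × 10^-12 M
Check: 2s = 3.6 × 10^-12 ≪ 0.017, so the approximation is valid.

s ≈ 1.8e-12 M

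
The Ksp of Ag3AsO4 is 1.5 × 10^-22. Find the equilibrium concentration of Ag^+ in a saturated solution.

4.6 × 10^-6 M

Ag3AsO4(s) ⇌ 3 Ag^+ + AsO4^3-
Ksp = [Ag^+]^3[AsO4^3-]
Let s = molar solubility. Then [Ag^+] = 3s and [AsO4^3-] = s.
Ksp = (3s)^3s = 27s^4
Solving, s = (1.5 × 10^-22/27)^(1/4) = 1.54 × 10^-6 M
[Ag^+] = 3s = 4.6 × 10^-6 M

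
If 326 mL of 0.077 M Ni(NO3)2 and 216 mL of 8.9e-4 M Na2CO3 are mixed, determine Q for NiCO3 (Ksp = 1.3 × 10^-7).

Total volume = 326 + 216 = 542 mL.
[Ni^2+] = 7.7 x 10^-2 × (326/542) = 4.63 x 10^-2 M
[CO3^2-] = 8.9 × 10^-4 × (216/542) = 3.55 × 10^-4 M
NiCO3(s) ⇌ Ni^2+ + CO3^2-, so Q = [Ni^2+][CO3^2-]
Q = (4.63 × 10^-2)(3.55 x 10^-4) = 1.6 × 10^-5
Q > Ksp, so NiCO3 will precipitate.

Q ≈ 1.6 × 10^-5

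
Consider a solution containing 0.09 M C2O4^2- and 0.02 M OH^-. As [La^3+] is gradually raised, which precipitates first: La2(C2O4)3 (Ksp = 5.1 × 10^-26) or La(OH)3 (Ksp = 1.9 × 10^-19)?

Precipitation of each salt starts when its ion product equals its Ksp.
For La2(C2O4)3: 5.1 × 10^-26 = (0.09)^3 × [La^3+]^2  ⇒  [La^3+] = 8.4 x 10^-12 M.
For La(OH)3: 1.9 × 10^-19 = (0.02)^3 × [La^3+]  ⇒  [La^3+] = 2.4 x 10^-14 M.
The salt with the lower threshold [La^3+] precipitates first: La(OH)3.

La(OH)3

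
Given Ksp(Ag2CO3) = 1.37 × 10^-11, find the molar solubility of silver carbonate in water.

Ag2CO3(s) <=> 2 Ag^+(aq) + CO3^2-(aq)
Ksp = [Ag^+]^2[CO3^2-]
With molar solubility s: [Ag^+] = 2s, [CO3^2-] = s.
So Ksp = (2s)^2 × s = 4s^3
s^3 = 1.37 × 10^-11 / 4, so s = 1.51 × 10^-4 M

s ≈ 1.51 × 10^-4 M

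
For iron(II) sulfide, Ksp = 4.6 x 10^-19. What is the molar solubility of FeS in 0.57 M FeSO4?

FeS(s) ⇌ Fe^2+(aq) + S^2-(aq)
Ksp = [Fe^2+][S^2-]
Let s be the molar solubility in this solution. [Fe^2+] = 0.57 + s ≈ 0.57, [S^2-] = s (common-ion effect: Fe^2+ is already 0.57 M).
Ksp ≈ 0.57 × s
s = 8.1 x 10^-19 M
Check: s = 8.1 x 10^-19 ≪ 0.57, so the approximation is valid.

s = 8.1 × 10^-19 M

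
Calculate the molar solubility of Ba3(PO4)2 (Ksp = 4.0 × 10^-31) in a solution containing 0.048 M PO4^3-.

s ≈ 1.9 x 10^-10 M

Ba3(PO4)2(s) ⇌ 3 Ba^2+ + 2 PO4^3-
Ksp = [Ba^2+]^3[PO4^3-]^2
If s mol/L dissolves here, [Ba^2+] = 3s, [PO4^3-] = 0.048 + 2s ≈ 0.048 (Ksp is small, so little additional dissolves).
Ksp ≈ (3s)^3 × (0.048)^2
s = 1.9 x 10^-10 M
Check: 2s = 3.7 x 10^-10 ≪ 0.048, so the approximation is valid.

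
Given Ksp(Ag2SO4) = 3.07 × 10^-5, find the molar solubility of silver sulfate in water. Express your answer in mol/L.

Ag2SO4(s) ⇌ 2 Ag^+ + SO4^2-
Ksp = [Ag^+]^2[SO4^2-]
For each mole of Ag2SO4 that dissolves: [Ag^+] = 2s, [SO4^2-] = s.
So Ksp = (2s)^2 × s = 4s^3
s = (3.07 × 10^-5 / 4)^(1/3) = 1.97 × 10^-2 M

s ≈ 0.0197 M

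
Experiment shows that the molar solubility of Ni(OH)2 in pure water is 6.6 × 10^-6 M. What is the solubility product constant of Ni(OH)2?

Ni(OH)2(s) ⇌ Ni^2+ + 2 OH^-
If s mol/L of Ni(OH)2 dissolves, [Ni^2+] = s and [OH^-] = 2s.
Ksp = [Ni^2+][OH^-]^2
So Ksp = s × (2s)^2 = 4s^3
Ksp = 4 × (6.6 x 10^-6)^3 = 1.1 x 10^-15

Ksp = 1.1 × 10^-15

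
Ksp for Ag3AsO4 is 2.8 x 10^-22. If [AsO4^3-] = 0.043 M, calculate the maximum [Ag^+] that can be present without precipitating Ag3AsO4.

[Ag^+] = 1.9 × 10^-7 M

Ag3AsO4(s) ⇌ 3 Ag^+(aq) + AsO4^3-(aq)
Ksp = [Ag^+]^3[AsO4^3-]
Precipitation begins when Q = Ksp. With [AsO4^3-] = 0.043 M:
2.8 x 10^-22 = (0.043) × [Ag^+]^3
[Ag^+] = (2.8 x 10^-22 / 4.3 × 10^-2)^(1/3) = 1.9 × 10^-7 M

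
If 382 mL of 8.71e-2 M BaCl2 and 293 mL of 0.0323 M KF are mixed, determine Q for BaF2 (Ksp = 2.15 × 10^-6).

Total volume = 382 + 293 = 675 mL.
[Ba^2+] = 8.71 x 10^-2 × (382/675) = 4.929 × 10^-2 M
[F^-] = 3.23 × 10^-2 × (293/675) = 1.402 x 10^-2 M
BaF2(s) ⇌ Ba^2+(aq) + 2 F^-(aq), so Q = [Ba^2+][F^-]^2
Q = (4.929 x 10^-2)(1.402 x 10^-2)^2 = 9.69 × 10^-6
Q > Ksp, so BaF2 will precipitate.

Q = 9.69e-6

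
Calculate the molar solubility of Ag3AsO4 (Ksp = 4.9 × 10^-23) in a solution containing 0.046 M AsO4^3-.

Ag3AsO4(s) <=> 3 Ag^+ + AsO4^3-
Ksp = [Ag^+]^3[AsO4^3-]
If s mol/L dissolves here, [Ag^+] = 3s, [AsO4^3-] = 0.046 + s ≈ 0.046 (since the AsO4^3- already present dominates).
Ksp ≈ (3s)^3 × 0.046
s = 3.4 × 10^-8 M
Check: s = 3.4 × 10^-8 ≪ 0.046, so the approximation is valid.

3.4e-8 M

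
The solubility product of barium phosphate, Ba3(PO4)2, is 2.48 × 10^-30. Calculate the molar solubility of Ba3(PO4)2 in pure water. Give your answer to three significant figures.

4.70e-7 M

Ba3(PO4)2(s) ⇌ 3 Ba^2+ + 2 PO4^3-
Ksp = [Ba^2+]^3[PO4^3-]^2
For each mole of Ba3(PO4)2 that dissolves: [Ba^2+] = 3s, [PO4^3-] = 2s.
So Ksp = (3s)^3 × (2s)^2 = 108s^5
s = (2.48 × 10^-30 / 108)^(1/5) = 4.70 x 10^-7 M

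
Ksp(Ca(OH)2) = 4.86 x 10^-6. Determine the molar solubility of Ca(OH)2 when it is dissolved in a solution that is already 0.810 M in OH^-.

s = 7.41 × 10^-6 M

Ca(OH)2(s) <=> Ca^2+(aq) + 2 OH^-(aq)
Ksp = [Ca^2+][OH^-]^2
Let s be the molar solubility in this solution. [Ca^2+] = s, [OH^-] = 0.810 + 2s ≈ 0.810 (Ksp is small, so little additional dissolves).
Ksp ≈ s × (0.810)^2
s = 7.41 x 10^-6 M
Check: 2s = 1.5 × 10^-5 ≪ 0.810, so the approximation is valid.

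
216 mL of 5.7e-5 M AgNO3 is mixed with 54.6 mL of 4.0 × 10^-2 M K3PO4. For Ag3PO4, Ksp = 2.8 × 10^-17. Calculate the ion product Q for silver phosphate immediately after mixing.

Total volume = 216 + 54.6 = 270.6 mL.
[Ag^+] = 5.7 x 10^-5 × (216/270.6) = 4.55 x 10^-5 M
[PO4^3-] = 4.0 x 10^-2 × (54.6/270.6) = 8.07 × 10^-3 M
Ag3PO4(s) ⇌ 3 Ag^+ + PO4^3-, so Q = [Ag^+]^3[PO4^3-]
Q = (4.55 × 10^-5)^3(8.07 × 10^-3) = 7.6 × 10^-16
Q > Ksp, so Ag3PO4 will precipitate.

Q ≈ 7.6 x 10^-16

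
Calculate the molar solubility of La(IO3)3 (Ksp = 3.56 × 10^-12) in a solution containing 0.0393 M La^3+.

La(IO3)3(s) ⇌ La^3+(aq) + 3 IO3^-(aq)
Ksp = [La^3+][IO3^-]^3
Let s = moles of La(IO3)3 that dissolve per litre. [La^3+] = 0.0393 + s ≈ 0.0393, [IO3^-] = 3s (since the La^3+ already present dominates).
Ksp ≈ 0.0393 × (3s)^3
s = 1.50 × 10^-4 M
Check: s = 1.5 x 10^-4 ≪ 0.0393, so the approximation is valid.

s = 1.50 × 10^-4 M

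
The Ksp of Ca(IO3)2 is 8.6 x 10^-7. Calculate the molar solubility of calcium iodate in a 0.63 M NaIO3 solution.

Ca(IO3)2(s) <=> Ca^2+(aq) + 2 IO3^-(aq)
Ksp = [Ca^2+][IO3^-]^2
If s mol/L dissolves here, [Ca^2+] = s, [IO3^-] = 0.63 + 2s ≈ 0.63 (common-ion effect: IO3^- is already 0.63 M).
Ksp ≈ s × (0.63)^2
s = 2.2 × 10^-6 M
Check: 2s = 4.3 × 10^-6 ≪ 0.63, so the approximation is valid.

s ≈ 2.2 x 10^-6 M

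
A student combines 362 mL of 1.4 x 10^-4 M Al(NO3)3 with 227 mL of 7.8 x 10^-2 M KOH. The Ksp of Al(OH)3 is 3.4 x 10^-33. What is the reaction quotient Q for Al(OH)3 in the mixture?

Total volume = 362 + 227 = 589 mL.
[Al^3+] = 1.4 × 10^-4 × (362/589) = 8.60 × 10^-5 M
[OH^-] = 7.8 × 10^-2 × (227/589) = 3.01 x 10^-2 M
Al(OH)3(s) <=> Al^3+(aq) + 3 OH^-(aq), so Q = [Al^3+][OH^-]^3
Q = (8.60 x 10^-5)(3.01 × 10^-2)^3 = 2.3 × 10^-9
Q > Ksp, so Al(OH)3 will precipitate.

2.3 × 10^-9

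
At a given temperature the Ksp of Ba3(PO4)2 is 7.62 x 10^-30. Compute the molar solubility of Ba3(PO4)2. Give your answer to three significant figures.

s ≈ 5.88 x 10^-7 M

Ba3(PO4)2(s) ⇌ 3 Ba^2+ + 2 PO4^3-
Ksp = [Ba^2+]^3[PO4^3-]^2
With molar solubility s: [Ba^2+] = 3s, [PO4^3-] = 2s.
Substituting: Ksp = (3s)^3(2s)^2 = 108s^5
s^5 = 7.62 x 10^-30 / 108, so s = 5.88 x 10^-7 M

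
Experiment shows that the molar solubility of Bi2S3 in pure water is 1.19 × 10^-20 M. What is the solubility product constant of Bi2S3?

2.58e-98

Bi2S3(s) ⇌ 2 Bi^3+(aq) + 3 S^2-(aq)
If s mol/L of Bi2S3 dissolves, [Bi^3+] = 2s and [S^2-] = 3s.
Ksp = [Bi^3+]^2[S^2-]^3
So Ksp = (2s)^2 × (3s)^3 = 108s^5
With s = 1.19 x 10^-20: Ksp = 2.58 × 10^-98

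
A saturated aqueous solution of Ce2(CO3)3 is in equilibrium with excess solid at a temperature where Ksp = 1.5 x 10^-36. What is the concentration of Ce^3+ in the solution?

[Ce^3+] = 5.4 × 10^-8 M

Ce2(CO3)3(s) ⇌ 2 Ce^3+(aq) + 3 CO3^2-(aq)
Ksp = [Ce^3+]^2[CO3^2-]^3
For each mole of Ce2(CO3)3 that dissolves: [Ce^3+] = 2s, [CO3^2-] = 3s.
So Ksp = (2s)^2 × (3s)^3 = 108s^5
Solving, s = (1.5 x 10^-36/108)^(1/5) = 2.68 × 10^-8 M
[Ce^3+] = 2s = 5.4 × 10^-8 M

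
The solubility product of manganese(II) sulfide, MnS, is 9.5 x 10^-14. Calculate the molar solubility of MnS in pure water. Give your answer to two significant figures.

s = 3.1e-7 M

MnS(s) ⇌ Mn^2+ + S^2-
Ksp = [Mn^2+][S^2-]
Let s = molar solubility. Then [Mn^2+] = s and [S^2-] = s.
Ksp = s^2
s = √(9.5 x 10^-14) = 3.1 × 10^-7 M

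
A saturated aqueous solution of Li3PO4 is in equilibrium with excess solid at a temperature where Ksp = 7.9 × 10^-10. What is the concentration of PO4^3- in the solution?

[PO4^3-] = 2.3 × 10^-3 M

Li3PO4(s) ⇌ 3 Li^+ + PO4^3-
Ksp = [Li^+]^3[PO4^3-]
For each mole of Li3PO4 that dissolves: [Li^+] = 3s, [PO4^3-] = s.
Ksp = (3s)^3s = 27s^4
s = (7.9 × 10^-10 / 27)^(1/4) = 2.33 × 10^-3 M
[PO4^3-] = s = 2.3 × 10^-3 M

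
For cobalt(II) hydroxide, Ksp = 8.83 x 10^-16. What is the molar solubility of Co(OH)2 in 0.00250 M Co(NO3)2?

Co(OH)2(s) ⇌ Co^2+(aq) + 2 OH^-(aq)
Ksp = [Co^2+][OH^-]^2
Let s = moles of Co(OH)2 that dissolve per litre. [Co^2+] = 0.00250 + s ≈ 0.00250, [OH^-] = 2s (Ksp is small, so little additional dissolves).
Ksp ≈ 0.00250 × (2s)^2
s = 2.97 x 10^-7 M
Check: s = 3.0 × 10^-7 ≪ 0.00250, so the approximation is valid.

2.97 x 10^-7 M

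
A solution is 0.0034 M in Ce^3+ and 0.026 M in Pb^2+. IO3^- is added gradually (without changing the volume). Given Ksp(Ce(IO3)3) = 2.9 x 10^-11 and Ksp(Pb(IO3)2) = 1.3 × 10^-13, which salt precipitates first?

Precipitation of each salt starts when its ion product equals its Ksp.
For Ce(IO3)3: 2.9 x 10^-11 = 0.0034 × [IO3^-]^3  ⇒  [IO3^-] = 2.0 × 10^-3 M.
For Pb(IO3)2: 1.3 × 10^-13 = 0.026 × [IO3^-]^2  ⇒  [IO3^-] = 2.2 x 10^-6 M.
The salt with the lower threshold [IO3^-] precipitates first: Pb(IO3)2.

Pb(IO3)2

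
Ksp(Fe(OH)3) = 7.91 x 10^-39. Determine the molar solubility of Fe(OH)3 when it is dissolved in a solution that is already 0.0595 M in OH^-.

Fe(OH)3(s) <=> Fe^3+ + 3 OH^-
Ksp = [Fe^3+][OH^-]^3
Let s be the molar solubility in this solution. [Fe^3+] = s, [OH^-] = 0.0595 + 3s ≈ 0.0595 (Ksp is small, so little additional dissolves).
Ksp ≈ s × (0.0595)^3
s = 3.76 × 10^-35 M
Check: 3s = 1.1 × 10^-34 ≪ 0.0595, so the approximation is valid.

s = 3.76 × 10^-35 M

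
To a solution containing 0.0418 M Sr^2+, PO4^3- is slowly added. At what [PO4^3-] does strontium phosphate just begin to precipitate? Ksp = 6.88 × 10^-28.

Sr3(PO4)2(s) <=> 3 Sr^2+(aq) + 2 PO4^3-(aq)
Ksp = [Sr^2+]^3[PO4^3-]^2
Precipitation begins when Q = Ksp. With [Sr^2+] = 0.0418 M:
6.88 × 10^-28 = (0.0418)^3 × [PO4^3-]^2
[PO4^3-] = (6.88 × 10^-28 / 7.303 × 10^-5)^(1/2) = 3.07 x 10^-12 M

3.07 × 10^-12 M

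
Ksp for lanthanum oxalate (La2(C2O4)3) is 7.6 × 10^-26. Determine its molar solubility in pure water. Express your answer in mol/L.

La2(C2O4)3(s) ⇌ 2 La^3+(aq) + 3 C2O4^2-(aq)
Ksp = [La^3+]^2[C2O4^2-]^3
Let s = molar solubility. Then [La^3+] = 2s and [C2O4^2-] = 3s.
Substituting: Ksp = (2s)^2(3s)^3 = 108s^5
s = (7.6 × 10^-26 / 108)^(1/5) = 3.7 × 10^-6 M

3.7 x 10^-6 M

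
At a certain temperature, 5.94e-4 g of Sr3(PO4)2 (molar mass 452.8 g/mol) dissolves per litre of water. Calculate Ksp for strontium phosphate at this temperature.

Molar solubility s = (5.94 × 10^-4 g/L) / (452.8 g/mol) = 1.312 x 10^-6 M.
Sr3(PO4)2(s) ⇌ 3 Sr^2+(aq) + 2 PO4^3-(aq)
For each mole of Sr3(PO4)2 that dissolves: [Sr^2+] = 3s, [PO4^3-] = 2s.
Ksp = [Sr^2+]^3[PO4^3-]^2
Ksp = (3s)^3(2s)^2 = 108s^5
With s = 1.312 x 10^-6: Ksp = 4.20 x 10^-28

Ksp ≈ 4.20e-28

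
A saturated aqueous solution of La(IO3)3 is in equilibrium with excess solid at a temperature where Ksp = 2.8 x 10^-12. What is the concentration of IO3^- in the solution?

La(IO3)3(s) ⇌ La^3+ + 3 IO3^-
Ksp = [La^3+][IO3^-]^3
If s mol/L of La(IO3)3 dissolves, [La^3+] = s and [IO3^-] = 3s.
So Ksp = s × (3s)^3 = 27s^4
s^4 = 2.8 x 10^-12 / 27, so s = 5.67 x 10^-4 M
[IO3^-] = 3s = 1.7 x 10^-3 M

[IO3^-] ≈ 1.7e-3 M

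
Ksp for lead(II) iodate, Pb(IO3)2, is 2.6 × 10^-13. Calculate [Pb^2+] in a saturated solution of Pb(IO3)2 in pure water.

Pb(IO3)2(s) ⇌ Pb^2+(aq) + 2 IO3^-(aq)
Ksp = [Pb^2+][IO3^-]^2
With molar solubility s: [Pb^2+] = s, [IO3^-] = 2s.
Substituting: Ksp = s(2s)^2 = 4s^3
s^3 = 2.6 × 10^-13 / 4, so s = 4.02 × 10^-5 M
[Pb^2+] = s = 4.0 × 10^-5 M

[Pb^2+] ≈ 4.0 x 10^-5 M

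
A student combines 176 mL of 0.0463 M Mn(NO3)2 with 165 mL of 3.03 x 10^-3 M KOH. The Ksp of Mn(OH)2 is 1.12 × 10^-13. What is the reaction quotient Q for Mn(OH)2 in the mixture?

Total volume = 176 + 165 = 341 mL.
[Mn^2+] = 4.63 × 10^-2 × (176/341) = 2.390 × 10^-2 M
[OH^-] = 3.03 × 10^-3 × (165/341) = 1.466 x 10^-3 M
Mn(OH)2(s) ⇌ Mn^2+(aq) + 2 OH^-(aq), so Q = [Mn^2+][OH^-]^2
Q = (2.390 × 10^-2)(1.466 x 10^-3)^2 = 5.14 x 10^-8
Q > Ksp, so Mn(OH)2 will precipitate.

Q ≈ 5.14e-8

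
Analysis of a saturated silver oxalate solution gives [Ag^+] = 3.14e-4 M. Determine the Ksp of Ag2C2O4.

Ksp = 1.55e-11

Ag2C2O4(s) ⇌ 2 Ag^+ + C2O4^2-
Stoichiometry gives [C2O4^2-] = (1/2)[Ag^+] = 1.570 x 10^-4 M.
Ksp = [Ag^+]^2[C2O4^2-]
Ksp = (3.14 x 10^-4)^2 × 1.570 × 10^-4 = 1.55 × 10^-11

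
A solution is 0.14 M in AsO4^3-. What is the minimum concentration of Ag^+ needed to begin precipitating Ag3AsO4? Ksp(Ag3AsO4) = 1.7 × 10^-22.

Ag3AsO4(s) ⇌ 3 Ag^+ + AsO4^3-
Ksp = [Ag^+]^3[AsO4^3-]
Precipitation begins when Q = Ksp. With [AsO4^3-] = 0.14 M:
1.7 × 10^-22 = (0.14) × [Ag^+]^3
[Ag^+] = (1.7 × 10^-22 / 1.4 × 10^-1)^(1/3) = 1.1 × 10^-7 M

[Ag^+] = 1.1e-7 M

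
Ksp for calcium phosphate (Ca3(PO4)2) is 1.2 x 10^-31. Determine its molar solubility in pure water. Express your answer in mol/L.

Ca3(PO4)2(s) ⇌ 3 Ca^2+ + 2 PO4^3-
Ksp = [Ca^2+]^3[PO4^3-]^2
With molar solubility s: [Ca^2+] = 3s, [PO4^3-] = 2s.
So Ksp = (3s)^3 × (2s)^2 = 108s^5
s = (1.2 x 10^-31 / 108)^(1/5) = 2.6 x 10^-7 M

s ≈ 2.6 × 10^-7 M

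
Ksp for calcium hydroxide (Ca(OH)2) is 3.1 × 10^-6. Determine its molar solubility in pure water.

s ≈ 9.2 × 10^-3 M

Ca(OH)2(s) ⇌ Ca^2+ + 2 OH^-
Ksp = [Ca^2+][OH^-]^2
For each mole of Ca(OH)2 that dissolves: [Ca^2+] = s, [OH^-] = 2s.
Ksp = s(2s)^2 = 4s^3
Solving, s = (3.1 × 10^-6/4)^(1/3) = 9.2 × 10^-3 M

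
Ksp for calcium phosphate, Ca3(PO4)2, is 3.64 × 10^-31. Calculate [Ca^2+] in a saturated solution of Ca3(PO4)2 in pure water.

[Ca^2+] ≈ 9.61e-7 M

Ca3(PO4)2(s) <=> 3 Ca^2+(aq) + 2 PO4^3-(aq)
Ksp = [Ca^2+]^3[PO4^3-]^2
Let s = molar solubility. Then [Ca^2+] = 3s and [PO4^3-] = 2s.
Substituting: Ksp = (3s)^3(2s)^2 = 108s^5
s = (3.64 × 10^-31 / 108)^(1/5) = 3.203 × 10^-7 M
[Ca^2+] = 3s = 9.61 × 10^-7 M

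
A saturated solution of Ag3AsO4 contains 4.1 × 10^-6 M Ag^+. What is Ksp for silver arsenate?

Ksp ≈ 9.4e-23

Ag3AsO4(s) ⇌ 3 Ag^+ + AsO4^3-
Stoichiometry gives [AsO4^3-] = (1/3)[Ag^+] = 1.37 × 10^-6 M.
Ksp = [Ag^+]^3[AsO4^3-]
Ksp = (4.1 × 10^-6)^3 × 1.37 x 10^-6 = 9.4 × 10^-23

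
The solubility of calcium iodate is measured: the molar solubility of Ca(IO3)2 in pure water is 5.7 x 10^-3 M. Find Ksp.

Ca(IO3)2(s) <=> Ca^2+(aq) + 2 IO3^-(aq)
Let s = molar solubility. Then [Ca^2+] = s and [IO3^-] = 2s.
Ksp = [Ca^2+][IO3^-]^2
Substituting: Ksp = s(2s)^2 = 4s^3
With s = 5.7 × 10^-3: Ksp = 7.4 × 10^-7

Ksp = 7.4 × 10^-7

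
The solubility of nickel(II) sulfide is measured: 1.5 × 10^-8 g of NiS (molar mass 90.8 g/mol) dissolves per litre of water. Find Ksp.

Molar solubility s = (1.5 × 10^-8 g/L) / (90.8 g/mol) = 1.65 × 10^-10 M.
NiS(s) ⇌ Ni^2+(aq) + S^2-(aq)
For each mole of NiS that dissolves: [Ni^2+] = s, [S^2-] = s.
Ksp = [Ni^2+][S^2-]
Ksp = s^2
Ksp = (1.65 × 10^-10)^2 = 2.7 x 10^-20

2.7 × 10^-20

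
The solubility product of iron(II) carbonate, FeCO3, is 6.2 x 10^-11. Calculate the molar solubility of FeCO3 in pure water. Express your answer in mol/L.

s = 7.9e-6 M

FeCO3(s) ⇌ Fe^2+ + CO3^2-
Ksp = [Fe^2+][CO3^2-]
If s mol/L of FeCO3 dissolves, [Fe^2+] = s and [CO3^2-] = s.
Ksp = s^2
s = (6.2 x 10^-11)^(1/2) = 7.9 x 10^-6 M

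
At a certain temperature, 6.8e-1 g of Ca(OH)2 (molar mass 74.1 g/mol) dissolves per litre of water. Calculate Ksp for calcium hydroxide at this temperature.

Ksp = 3.1e-6

Molar solubility s = (6.8 × 10^-1 g/L) / (74.1 g/mol) = 9.18 × 10^-3 M.
Ca(OH)2(s) <=> Ca^2+ + 2 OH^-
If s mol/L of Ca(OH)2 dissolves, [Ca^2+] = s and [OH^-] = 2s.
Ksp = [Ca^2+][OH^-]^2
Substituting: Ksp = s(2s)^2 = 4s^3
Ksp = 4 × (9.18 × 10^-3)^3 = 3.1 × 10^-6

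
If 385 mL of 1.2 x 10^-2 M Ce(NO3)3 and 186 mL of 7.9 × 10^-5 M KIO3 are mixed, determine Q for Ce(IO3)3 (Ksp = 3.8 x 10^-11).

Total volume = 385 + 186 = 571 mL.
[Ce^3+] = 1.2 × 10^-2 × (385/571) = 8.09 × 10^-3 M
[IO3^-] = 7.9 × 10^-5 × (186/571) = 2.57 × 10^-5 M
Ce(IO3)3(s) <=> Ce^3+(aq) + 3 IO3^-(aq), so Q = [Ce^3+][IO3^-]^3
Q = (8.09 x 10^-3)(2.57 × 10^-5)^3 = 1.4 x 10^-16
Q < Ksp, so no precipitate of Ce(IO3)3 forms.

Q = 1.4 × 10^-16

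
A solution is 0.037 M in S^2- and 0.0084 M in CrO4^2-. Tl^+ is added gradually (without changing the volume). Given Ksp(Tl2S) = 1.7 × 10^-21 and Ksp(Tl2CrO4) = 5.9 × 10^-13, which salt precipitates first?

Precipitation of each salt starts when its ion product equals its Ksp.
For Tl2S: 1.7 × 10^-21 = 0.037 × [Tl^+]^2  ⇒  [Tl^+] = 2.1 x 10^-10 M.
For Tl2CrO4: 5.9 × 10^-13 = 0.0084 × [Tl^+]^2  ⇒  [Tl^+] = 8.4 × 10^-6 M.
The salt with the lower threshold [Tl^+] precipitates first: Tl2S.

Tl2S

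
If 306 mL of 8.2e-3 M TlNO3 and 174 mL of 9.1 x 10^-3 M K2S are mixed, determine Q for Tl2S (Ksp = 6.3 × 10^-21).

Total volume = 306 + 174 = 480 mL.
[Tl^+] = 8.2 x 10^-3 × (306/480) = 5.23 x 10^-3 M
[S^2-] = 9.1 × 10^-3 × (174/480) = 3.30 x 10^-3 M
Tl2S(s) ⇌ 2 Tl^+(aq) + S^2-(aq), so Q = [Tl^+]^2[S^2-]
Q = (5.23 × 10^-3)^2(3.30 x 10^-3) = 9.0 x 10^-8
Q > Ksp, so Tl2S will precipitate.

Q ≈ 9.0 x 10^-8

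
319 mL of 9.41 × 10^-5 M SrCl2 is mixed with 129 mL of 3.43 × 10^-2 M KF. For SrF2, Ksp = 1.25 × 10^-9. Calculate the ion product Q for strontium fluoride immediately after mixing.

Total volume = 319 + 129 = 448 mL.
[Sr^2+] = 9.41 × 10^-5 × (319/448) = 6.700 × 10^-5 M
[F^-] = 3.43 × 10^-2 × (129/448) = 9.877 × 10^-3 M
SrF2(s) ⇌ Sr^2+(aq) + 2 F^-(aq), so Q = [Sr^2+][F^-]^2
Q = (6.700 × 10^-5)(9.877 × 10^-3)^2 = 6.54 × 10^-9
Q > Ksp, so SrF2 will precipitate.

Q ≈ 6.54e-9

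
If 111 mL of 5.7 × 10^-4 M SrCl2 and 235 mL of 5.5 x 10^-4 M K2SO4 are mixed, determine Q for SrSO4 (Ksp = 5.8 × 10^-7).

Total volume = 111 + 235 = 346 mL.
[Sr^2+] = 5.7 × 10^-4 × (111/346) = 1.83 × 10^-4 M
[SO4^2-] = 5.5 x 10^-4 × (235/346) = 3.74 × 10^-4 M
SrSO4(s) ⇌ Sr^2+(aq) + SO4^2-(aq), so Q = [Sr^2+][SO4^2-]
Q = (1.83 x 10^-4)(3.74 × 10^-4) = 6.8 × 10^-8
Q < Ksp, so no precipitate of SrSO4 forms.

6.8 × 10^-8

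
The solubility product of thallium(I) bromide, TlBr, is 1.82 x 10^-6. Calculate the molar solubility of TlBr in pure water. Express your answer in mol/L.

TlBr(s) ⇌ Tl^+ + Br^-
Ksp = [Tl^+][Br^-]
For each mole of TlBr that dissolves: [Tl^+] = s, [Br^-] = s.
Ksp = (s)(s) = s^2
s = (1.82 x 10^-6)^(1/2) = 1.35 × 10^-3 M

s = 1.35 × 10^-3 M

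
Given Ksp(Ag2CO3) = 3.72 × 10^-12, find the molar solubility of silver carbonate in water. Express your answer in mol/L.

s ≈ 9.76 × 10^-5 M

Ag2CO3(s) <=> 2 Ag^+ + CO3^2-
Ksp = [Ag^+]^2[CO3^2-]
With molar solubility s: [Ag^+] = 2s, [CO3^2-] = s.
So Ksp = (2s)^2 × s = 4s^3
s^3 = 3.72 × 10^-12 / 4, so s = 9.76 x 10^-5 M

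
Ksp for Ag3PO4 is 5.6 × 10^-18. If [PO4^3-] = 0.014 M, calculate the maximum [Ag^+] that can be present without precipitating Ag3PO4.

7.4 × 10^-6 M

Ag3PO4(s) ⇌ 3 Ag^+(aq) + PO4^3-(aq)
Ksp = [Ag^+]^3[PO4^3-]
Precipitation begins when Q = Ksp. With [PO4^3-] = 0.014 M:
5.6 × 10^-18 = (0.014) × [Ag^+]^3
[Ag^+] = (5.6 × 10^-18 / 1.4 x 10^-2)^(1/3) = 7.4 × 10^-6 M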